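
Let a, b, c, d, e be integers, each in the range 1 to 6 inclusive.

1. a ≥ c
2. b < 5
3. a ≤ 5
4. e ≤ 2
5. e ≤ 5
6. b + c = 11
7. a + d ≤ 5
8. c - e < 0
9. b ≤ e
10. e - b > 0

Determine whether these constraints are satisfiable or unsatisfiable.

Unsatisfiable

From constraints 5 and 9: b ≤ e ≤ 5. From constraints 1 and 3: c ≤ a ≤ 5. Hence b + c ≤ 10. But constraint 6 requires b + c = 11, and 11 > 10. Contradiction.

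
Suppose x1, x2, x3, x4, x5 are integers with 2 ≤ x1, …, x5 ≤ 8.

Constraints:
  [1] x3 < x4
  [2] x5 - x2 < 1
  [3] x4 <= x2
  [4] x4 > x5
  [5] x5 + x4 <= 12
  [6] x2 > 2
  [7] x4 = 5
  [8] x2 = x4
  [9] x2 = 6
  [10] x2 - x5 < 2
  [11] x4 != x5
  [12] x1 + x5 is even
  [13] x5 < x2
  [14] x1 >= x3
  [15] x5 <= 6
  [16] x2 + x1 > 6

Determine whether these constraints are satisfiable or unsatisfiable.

Unsatisfiable

Constraint 9 fixes x2 = 6 and constraint 7 fixes x4 = 5, but constraint 8 requires x2 = x4. Since 6 ≠ 5, contradiction.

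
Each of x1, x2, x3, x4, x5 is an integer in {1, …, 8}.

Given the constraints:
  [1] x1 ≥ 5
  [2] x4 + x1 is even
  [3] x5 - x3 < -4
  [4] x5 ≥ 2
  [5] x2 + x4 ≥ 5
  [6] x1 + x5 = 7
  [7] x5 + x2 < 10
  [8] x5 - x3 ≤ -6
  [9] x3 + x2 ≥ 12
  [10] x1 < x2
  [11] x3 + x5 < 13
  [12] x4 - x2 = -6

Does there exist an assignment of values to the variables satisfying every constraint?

Try x1 = 5, x2 = 7, x3 = 8, x4 = 1, x5 = 2.
Check constraint 3: x5 - x3 = -6; constraint 5: x2 + x4 = 8; constraint 6: x1 + x5 = 7. The remaining constraints are straightforward to verify.

Satisfiable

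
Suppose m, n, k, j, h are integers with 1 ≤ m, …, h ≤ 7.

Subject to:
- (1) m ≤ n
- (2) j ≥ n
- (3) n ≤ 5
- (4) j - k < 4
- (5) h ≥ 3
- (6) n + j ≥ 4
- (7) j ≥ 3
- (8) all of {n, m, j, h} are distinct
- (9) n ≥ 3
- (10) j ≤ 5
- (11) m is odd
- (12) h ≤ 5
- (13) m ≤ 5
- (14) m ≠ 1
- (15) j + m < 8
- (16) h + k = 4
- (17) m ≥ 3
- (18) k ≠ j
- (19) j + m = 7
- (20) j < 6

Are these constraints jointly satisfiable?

Unsatisfiable

Constraints 3, 5, 7, 9, 10, 12, 13, and 17 confine each of n, m, j, h to the 3 values {3, …, 5}.
Constraint 8 requires all 4 of them to be distinct, but only 3 values are available — impossible by the pigeonhole principle.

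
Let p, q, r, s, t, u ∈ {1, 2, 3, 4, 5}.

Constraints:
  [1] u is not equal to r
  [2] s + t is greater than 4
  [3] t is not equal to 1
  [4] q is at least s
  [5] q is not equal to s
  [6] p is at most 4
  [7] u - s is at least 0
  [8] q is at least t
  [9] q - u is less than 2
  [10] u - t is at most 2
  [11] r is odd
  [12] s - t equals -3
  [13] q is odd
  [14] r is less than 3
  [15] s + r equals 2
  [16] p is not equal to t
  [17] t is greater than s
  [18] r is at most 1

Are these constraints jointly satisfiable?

Satisfiable

Try p = 1, q = 5, r = 1, s = 1, t = 4, u = 4.
Check constraint 2: s + t = 5; constraint 7: u - s = 3. The remaining constraints are straightforward to verify.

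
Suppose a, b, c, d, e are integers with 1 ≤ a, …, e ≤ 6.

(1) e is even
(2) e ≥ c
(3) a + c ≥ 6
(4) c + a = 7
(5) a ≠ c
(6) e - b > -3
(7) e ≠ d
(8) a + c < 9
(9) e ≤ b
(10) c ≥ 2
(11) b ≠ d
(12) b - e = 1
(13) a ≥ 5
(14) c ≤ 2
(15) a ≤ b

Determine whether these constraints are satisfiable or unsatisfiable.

The assignment a = 5, b = 5, c = 2, d = 2, e = 4 works:
  constraint 3 holds since a + c = 7.
  constraint 4 holds since c + a = 7.
The rest check out directly.

Satisfiable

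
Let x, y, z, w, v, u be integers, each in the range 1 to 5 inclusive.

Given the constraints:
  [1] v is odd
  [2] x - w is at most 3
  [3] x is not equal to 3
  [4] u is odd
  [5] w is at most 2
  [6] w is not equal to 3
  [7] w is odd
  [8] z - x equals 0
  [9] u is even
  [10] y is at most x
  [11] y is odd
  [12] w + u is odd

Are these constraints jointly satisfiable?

Unsatisfiable

Constraint 7 makes w odd and constraint 4 makes u odd, so w + u must be even. Constraint 12 says w + u is odd — contradiction.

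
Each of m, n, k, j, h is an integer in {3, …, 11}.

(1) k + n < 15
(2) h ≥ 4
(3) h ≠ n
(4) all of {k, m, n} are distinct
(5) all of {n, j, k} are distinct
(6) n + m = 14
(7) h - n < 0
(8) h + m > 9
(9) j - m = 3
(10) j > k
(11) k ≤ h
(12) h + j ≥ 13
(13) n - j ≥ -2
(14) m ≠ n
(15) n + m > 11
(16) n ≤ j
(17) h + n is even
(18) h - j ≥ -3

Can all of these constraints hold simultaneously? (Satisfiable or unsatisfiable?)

Satisfiable

One satisfying assignment is m = 6, n = 8, k = 4, j = 9, h = 6.
For the less obvious constraints — constraint 1: k + n = 12; constraint 6: n + m = 14; constraint 7: h - n = -2 — and the others hold by inspection.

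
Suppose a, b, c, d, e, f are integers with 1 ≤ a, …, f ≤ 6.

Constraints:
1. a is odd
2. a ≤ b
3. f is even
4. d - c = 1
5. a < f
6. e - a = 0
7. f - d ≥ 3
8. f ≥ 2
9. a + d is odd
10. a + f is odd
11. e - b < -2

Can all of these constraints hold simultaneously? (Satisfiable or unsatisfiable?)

Take a = 1, b = 5, c = 1, d = 2, e = 1, f = 6. Then constraint 4: d - c = 1; constraint 6: e - a = 0; constraint 7: f - d = 4, and every other listed constraint is also met.

Satisfiable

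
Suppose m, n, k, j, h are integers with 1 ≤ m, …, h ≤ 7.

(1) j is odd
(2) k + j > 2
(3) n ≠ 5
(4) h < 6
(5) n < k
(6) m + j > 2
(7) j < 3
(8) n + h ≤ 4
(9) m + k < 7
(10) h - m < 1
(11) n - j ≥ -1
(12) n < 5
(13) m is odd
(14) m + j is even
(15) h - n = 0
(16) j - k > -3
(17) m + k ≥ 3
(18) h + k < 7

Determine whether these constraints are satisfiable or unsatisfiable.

The assignment m = 3, n = 1, k = 3, j = 1, h = 1 works:
  constraint 2 holds since k + j = 4.
  constraint 6 holds since m + j = 4.
The rest check out directly.

Satisfiable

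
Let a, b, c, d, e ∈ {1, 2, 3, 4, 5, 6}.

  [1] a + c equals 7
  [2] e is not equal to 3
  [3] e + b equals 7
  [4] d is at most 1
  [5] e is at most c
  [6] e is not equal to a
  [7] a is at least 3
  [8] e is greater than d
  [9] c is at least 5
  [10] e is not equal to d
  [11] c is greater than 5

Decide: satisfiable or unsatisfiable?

From constraint 7: a ≥ 3. From constraint 9: c ≥ 5. Hence a + c ≥ 8. But constraint 1 requires a + c = 7, and 7 < 8. Contradiction.

Unsatisfiable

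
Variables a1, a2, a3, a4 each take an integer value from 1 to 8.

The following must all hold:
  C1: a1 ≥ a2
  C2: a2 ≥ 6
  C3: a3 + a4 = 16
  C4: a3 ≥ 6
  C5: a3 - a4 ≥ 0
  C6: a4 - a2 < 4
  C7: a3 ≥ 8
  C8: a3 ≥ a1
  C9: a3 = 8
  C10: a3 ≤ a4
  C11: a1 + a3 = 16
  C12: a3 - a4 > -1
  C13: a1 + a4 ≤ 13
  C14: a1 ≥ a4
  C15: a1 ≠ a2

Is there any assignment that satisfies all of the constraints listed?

From constraints 1 and 2: a1 ≥ a2 ≥ 6. From constraints 7 and 10: a4 ≥ a3 ≥ 8. Hence a1 + a4 ≥ 14. But constraint 13 requires a1 + a4 ≤ 13, and 13 < 14. Contradiction.

Unsatisfiable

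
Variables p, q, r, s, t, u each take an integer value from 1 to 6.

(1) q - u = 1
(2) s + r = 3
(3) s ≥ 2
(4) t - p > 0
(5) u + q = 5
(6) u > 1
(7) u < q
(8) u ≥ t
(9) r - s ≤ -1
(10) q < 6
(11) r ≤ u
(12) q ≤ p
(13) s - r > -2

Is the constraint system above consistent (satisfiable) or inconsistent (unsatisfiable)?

Constraints 4, 7, 8, and 12 give u < q, q ≤ p, p < t, t ≤ u. Chaining: u < q ≤ p < t ≤ u, which forces u < u — impossible.

Unsatisfiable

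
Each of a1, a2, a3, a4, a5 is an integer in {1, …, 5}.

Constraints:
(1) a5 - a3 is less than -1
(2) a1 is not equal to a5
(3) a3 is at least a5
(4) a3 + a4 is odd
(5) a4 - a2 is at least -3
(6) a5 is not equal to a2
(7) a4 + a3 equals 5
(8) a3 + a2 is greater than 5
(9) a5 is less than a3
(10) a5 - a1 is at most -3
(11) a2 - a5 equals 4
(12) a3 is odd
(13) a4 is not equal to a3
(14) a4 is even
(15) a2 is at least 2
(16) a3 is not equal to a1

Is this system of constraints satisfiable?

Satisfiable

Take a1 = 5, a2 = 5, a3 = 3, a4 = 2, a5 = 1. Then constraint 1: a5 - a3 = -2; constraint 5: a4 - a2 = -3, and every other listed constraint is also met.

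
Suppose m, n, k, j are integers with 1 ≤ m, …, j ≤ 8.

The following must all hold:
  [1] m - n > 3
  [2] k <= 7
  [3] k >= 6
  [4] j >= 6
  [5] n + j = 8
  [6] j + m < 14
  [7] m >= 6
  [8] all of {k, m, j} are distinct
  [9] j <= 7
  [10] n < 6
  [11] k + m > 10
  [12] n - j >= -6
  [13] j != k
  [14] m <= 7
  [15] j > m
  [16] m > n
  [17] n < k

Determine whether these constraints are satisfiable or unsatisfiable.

Constraints 2, 3, 4, 7, 9, and 14 confine each of k, m, j to the 2 values {6, 7}.
Constraint 8 requires all 3 of them to be distinct, but only 2 values are available — impossible by the pigeonhole principle.

Unsatisfiable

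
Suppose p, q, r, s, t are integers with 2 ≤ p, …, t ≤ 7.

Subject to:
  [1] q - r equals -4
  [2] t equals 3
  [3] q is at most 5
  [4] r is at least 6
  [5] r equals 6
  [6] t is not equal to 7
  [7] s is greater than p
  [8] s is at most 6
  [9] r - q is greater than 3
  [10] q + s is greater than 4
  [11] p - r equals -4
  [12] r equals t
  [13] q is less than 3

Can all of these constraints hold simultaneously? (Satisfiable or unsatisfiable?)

Unsatisfiable

Constraint 5 fixes r = 6 and constraint 2 fixes t = 3, but constraint 12 requires r = t. Since 6 ≠ 3, contradiction.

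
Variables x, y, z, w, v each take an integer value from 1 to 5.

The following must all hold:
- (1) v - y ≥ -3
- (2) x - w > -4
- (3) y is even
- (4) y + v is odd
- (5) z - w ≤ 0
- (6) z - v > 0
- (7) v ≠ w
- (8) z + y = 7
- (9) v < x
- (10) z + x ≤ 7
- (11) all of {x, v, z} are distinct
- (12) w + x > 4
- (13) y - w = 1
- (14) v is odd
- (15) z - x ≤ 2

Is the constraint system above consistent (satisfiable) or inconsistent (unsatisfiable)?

Setting (x, y, z, w, v) = (2, 4, 3, 3, 1) satisfies everything: constraint 1: v - y = -3; constraint 2: x - w = -1, and the others follow.

Satisfiable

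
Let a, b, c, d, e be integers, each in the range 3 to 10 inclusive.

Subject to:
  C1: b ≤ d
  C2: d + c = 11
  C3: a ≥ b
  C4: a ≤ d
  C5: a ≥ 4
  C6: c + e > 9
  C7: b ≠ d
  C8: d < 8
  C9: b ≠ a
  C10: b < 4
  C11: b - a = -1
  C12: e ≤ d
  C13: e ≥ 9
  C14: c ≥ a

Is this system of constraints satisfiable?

From constraints 12 and 13: d ≥ e ≥ 9. From constraints 5 and 14: c ≥ a ≥ 4. Hence d + c ≥ 13. But constraint 2 requires d + c = 11, and 11 < 13. Contradiction.

Unsatisfiable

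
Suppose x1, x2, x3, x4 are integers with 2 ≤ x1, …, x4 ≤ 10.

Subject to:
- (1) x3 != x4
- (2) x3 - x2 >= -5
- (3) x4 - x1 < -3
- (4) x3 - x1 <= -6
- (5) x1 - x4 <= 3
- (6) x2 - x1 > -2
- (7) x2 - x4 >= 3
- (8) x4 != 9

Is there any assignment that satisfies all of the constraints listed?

Unsatisfiable

Constraints 2, 4, 5, and 7 give x2 − x4 ≥ 3, x4 − x1 ≥ -3, x1 − x3 ≥ 6, x3 − x2 ≥ -5.
Adding all 4 inequalities: the left sides telescope to 0, and the right sides sum to 3 + (-3) + 6 + (-5) = 1. So 0 ≥ 1, which is false.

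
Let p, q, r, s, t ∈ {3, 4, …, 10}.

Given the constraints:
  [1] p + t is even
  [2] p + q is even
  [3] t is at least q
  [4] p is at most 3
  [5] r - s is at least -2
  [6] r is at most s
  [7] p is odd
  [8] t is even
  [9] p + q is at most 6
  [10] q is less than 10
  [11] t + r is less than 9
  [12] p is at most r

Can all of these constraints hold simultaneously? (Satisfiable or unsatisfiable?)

Unsatisfiable

Constraint 7 makes p odd and constraint 8 makes t even, so p + t must be odd. Constraint 1 says p + t is even — contradiction.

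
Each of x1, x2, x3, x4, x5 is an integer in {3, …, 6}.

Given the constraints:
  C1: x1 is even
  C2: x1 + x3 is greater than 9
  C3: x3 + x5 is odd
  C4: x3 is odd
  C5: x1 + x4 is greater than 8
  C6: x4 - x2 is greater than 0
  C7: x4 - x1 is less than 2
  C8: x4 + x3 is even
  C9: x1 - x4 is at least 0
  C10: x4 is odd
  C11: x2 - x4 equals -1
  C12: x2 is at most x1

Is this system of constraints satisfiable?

One satisfying assignment is x1 = 6, x2 = 4, x3 = 5, x4 = 5, x5 = 4.
For the less obvious constraints — constraint 2: x1 + x3 = 11; constraint 5: x1 + x4 = 11; constraint 6: x4 - x2 = 1 — and the others hold by inspection.

Satisfiable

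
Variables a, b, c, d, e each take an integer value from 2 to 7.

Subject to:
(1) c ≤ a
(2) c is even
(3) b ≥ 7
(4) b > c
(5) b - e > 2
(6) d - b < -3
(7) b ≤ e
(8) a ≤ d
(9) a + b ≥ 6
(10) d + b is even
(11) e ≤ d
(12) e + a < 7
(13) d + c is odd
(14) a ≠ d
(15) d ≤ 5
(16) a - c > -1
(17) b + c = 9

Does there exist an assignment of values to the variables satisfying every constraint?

From constraints 3 and 7: e ≥ b and b ≥ 7, so e ≥ 7. From constraints 11 and 15: e ≤ d and d ≤ 5, so e ≤ 5. But 5 < 7, so no value of e works.

Unsatisfiable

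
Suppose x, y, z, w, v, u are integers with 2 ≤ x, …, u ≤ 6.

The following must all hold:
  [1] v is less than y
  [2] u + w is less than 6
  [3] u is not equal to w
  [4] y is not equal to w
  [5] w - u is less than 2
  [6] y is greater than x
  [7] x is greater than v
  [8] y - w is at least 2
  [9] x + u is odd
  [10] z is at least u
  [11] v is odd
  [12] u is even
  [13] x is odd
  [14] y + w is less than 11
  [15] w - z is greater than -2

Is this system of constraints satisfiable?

Satisfiable

Setting (x, y, z, w, v, u) = (5, 6, 2, 3, 3, 2) satisfies everything: constraint 2: u + w = 5; constraint 5: w - u = 1, and the others follow.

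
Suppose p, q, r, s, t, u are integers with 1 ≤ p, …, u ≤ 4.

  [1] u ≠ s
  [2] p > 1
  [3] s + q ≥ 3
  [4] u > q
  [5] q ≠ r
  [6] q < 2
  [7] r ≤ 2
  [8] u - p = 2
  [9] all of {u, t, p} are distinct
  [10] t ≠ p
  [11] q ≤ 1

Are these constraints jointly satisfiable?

Satisfiable

The assignment p = 2, q = 1, r = 2, s = 2, t = 1, u = 4 works:
  constraint 3 holds since s + q = 3.
  constraint 8 holds since u - p = 2.
  constraint 9 holds since values 4, 1, 2 are distinct.
The rest check out directly.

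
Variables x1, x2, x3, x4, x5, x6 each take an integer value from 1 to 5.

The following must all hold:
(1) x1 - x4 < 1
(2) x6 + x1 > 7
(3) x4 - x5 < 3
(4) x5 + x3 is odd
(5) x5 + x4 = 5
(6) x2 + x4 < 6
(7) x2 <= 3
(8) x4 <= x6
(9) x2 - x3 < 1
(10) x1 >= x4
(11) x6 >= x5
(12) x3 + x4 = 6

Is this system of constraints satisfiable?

Satisfiable

Setting (x1, x2, x3, x4, x5, x6) = (3, 2, 3, 3, 2, 5) satisfies everything: constraint 1: x1 - x4 = 0; constraint 2: x6 + x1 = 8; constraint 3: x4 - x5 = 1, and the others follow.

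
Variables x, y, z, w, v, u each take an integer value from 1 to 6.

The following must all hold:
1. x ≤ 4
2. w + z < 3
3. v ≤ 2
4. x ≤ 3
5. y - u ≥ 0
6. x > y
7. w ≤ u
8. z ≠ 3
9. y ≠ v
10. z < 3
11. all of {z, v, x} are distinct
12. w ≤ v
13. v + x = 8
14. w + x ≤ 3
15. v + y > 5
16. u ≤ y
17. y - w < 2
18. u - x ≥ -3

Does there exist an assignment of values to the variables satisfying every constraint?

From constraint 3: v ≤ 2. From constraint 1: x ≤ 4. Hence v + x ≤ 6. But constraint 13 requires v + x = 8, and 8 > 6. Contradiction.

Unsatisfiable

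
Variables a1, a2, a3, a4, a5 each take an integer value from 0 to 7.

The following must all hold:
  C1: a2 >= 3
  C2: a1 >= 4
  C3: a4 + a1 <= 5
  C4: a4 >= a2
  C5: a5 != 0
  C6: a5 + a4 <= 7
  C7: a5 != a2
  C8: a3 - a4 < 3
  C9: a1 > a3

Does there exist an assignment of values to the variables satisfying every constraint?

From constraints 1 and 4: a4 ≥ a2 ≥ 3. From constraint 2: a1 ≥ 4. Hence a4 + a1 ≥ 7. But constraint 3 requires a4 + a1 ≤ 5, and 5 < 7. Contradiction.

Unsatisfiable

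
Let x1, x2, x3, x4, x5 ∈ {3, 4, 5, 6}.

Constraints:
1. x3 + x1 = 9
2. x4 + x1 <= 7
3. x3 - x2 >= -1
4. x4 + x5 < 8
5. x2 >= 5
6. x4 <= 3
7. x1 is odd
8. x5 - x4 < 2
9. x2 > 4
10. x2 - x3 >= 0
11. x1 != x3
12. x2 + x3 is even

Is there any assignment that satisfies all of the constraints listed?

Satisfiable

The assignment x1 = 3, x2 = 6, x3 = 6, x4 = 3, x5 = 3 works:
  constraint 1 holds since x3 + x1 = 9.
  constraint 2 holds since x4 + x1 = 6.
The rest check out directly.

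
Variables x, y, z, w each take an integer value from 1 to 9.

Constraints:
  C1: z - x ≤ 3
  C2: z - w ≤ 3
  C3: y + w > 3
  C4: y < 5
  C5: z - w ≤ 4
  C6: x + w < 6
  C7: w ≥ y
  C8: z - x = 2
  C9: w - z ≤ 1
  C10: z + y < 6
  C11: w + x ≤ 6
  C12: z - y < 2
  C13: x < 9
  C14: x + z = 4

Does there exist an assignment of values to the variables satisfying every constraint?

Satisfiable

One satisfying assignment is x = 1, y = 2, z = 3, w = 2.
For the less obvious constraints — constraint 1: z - x = 2; constraint 2: z - w = 1; constraint 3: y + w = 4 — and the others hold by inspection.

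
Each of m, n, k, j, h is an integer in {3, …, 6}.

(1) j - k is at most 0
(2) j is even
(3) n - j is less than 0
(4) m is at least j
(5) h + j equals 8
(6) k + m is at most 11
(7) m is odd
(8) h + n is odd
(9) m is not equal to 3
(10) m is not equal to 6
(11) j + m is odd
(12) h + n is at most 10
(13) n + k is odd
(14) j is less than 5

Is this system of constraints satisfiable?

Satisfiable

Take m = 5, n = 3, k = 4, j = 4, h = 4. Then constraint 1: j - k = 0; constraint 3: n - j = -1; constraint 5: h + j = 8, and every other listed constraint is also met.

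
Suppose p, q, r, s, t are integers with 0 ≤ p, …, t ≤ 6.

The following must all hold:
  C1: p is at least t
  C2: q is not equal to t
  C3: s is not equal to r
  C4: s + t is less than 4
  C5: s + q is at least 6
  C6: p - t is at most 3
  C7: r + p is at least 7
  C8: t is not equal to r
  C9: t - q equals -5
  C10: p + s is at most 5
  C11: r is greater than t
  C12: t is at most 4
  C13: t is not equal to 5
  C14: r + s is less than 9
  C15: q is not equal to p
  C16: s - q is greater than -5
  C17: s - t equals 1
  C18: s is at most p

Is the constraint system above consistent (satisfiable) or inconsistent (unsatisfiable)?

Setting (p, q, r, s, t) = (3, 5, 5, 1, 0) satisfies everything: constraint 4: s + t = 1; constraint 5: s + q = 6; constraint 6: p - t = 3, and the others follow.

Satisfiable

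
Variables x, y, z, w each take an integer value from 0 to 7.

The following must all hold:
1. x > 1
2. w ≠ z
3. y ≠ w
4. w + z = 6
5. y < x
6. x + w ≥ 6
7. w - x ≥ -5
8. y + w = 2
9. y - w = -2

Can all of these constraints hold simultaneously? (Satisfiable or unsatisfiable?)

Satisfiable

Try x = 4, y = 0, z = 4, w = 2.
Check constraint 4: w + z = 6; constraint 6: x + w = 6; constraint 7: w - x = -2. The remaining constraints are straightforward to verify.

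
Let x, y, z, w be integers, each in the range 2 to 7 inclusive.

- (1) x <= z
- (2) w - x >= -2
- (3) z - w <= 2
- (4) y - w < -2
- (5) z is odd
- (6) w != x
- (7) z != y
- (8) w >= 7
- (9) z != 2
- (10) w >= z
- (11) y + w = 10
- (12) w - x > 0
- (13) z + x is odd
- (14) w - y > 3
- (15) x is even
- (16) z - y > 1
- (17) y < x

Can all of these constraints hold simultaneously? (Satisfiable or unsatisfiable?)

Try x = 6, y = 3, z = 7, w = 7.
Check constraint 2: w - x = 1; constraint 3: z - w = 0; constraint 4: y - w = -4. The remaining constraints are straightforward to verify.

Satisfiable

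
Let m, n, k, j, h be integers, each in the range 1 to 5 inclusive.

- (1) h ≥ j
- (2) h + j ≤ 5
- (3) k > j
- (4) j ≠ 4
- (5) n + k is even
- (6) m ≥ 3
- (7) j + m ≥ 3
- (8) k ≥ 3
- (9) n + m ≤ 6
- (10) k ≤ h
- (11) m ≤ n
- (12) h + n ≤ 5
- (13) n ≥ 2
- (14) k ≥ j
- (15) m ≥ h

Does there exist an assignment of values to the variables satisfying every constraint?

Unsatisfiable

From constraints 8 and 10: h ≥ k ≥ 3. From constraints 6 and 11: n ≥ m ≥ 3. Hence h + n ≥ 6. But constraint 12 requires h + n ≤ 5, and 5 < 6. Contradiction.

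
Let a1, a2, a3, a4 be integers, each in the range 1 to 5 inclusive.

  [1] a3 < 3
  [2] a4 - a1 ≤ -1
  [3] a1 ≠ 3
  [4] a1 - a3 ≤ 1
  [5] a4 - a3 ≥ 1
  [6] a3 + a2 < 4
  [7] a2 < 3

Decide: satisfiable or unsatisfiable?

Constraints 2, 4, and 5 give a1 − a4 ≥ 1, a4 − a3 ≥ 1, a3 − a1 ≥ -1.
Adding all 3 inequalities: the left sides telescope to 0, and the right sides sum to 1 + 1 + (-1) = 1. So 0 ≥ 1, which is false.

Unsatisfiable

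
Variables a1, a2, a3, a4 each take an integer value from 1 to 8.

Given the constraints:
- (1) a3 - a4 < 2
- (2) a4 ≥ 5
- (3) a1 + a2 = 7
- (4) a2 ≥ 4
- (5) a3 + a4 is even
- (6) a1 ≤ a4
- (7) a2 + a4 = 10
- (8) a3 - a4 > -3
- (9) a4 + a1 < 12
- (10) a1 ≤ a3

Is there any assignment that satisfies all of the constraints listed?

Satisfiable

One satisfying assignment is a1 = 3, a2 = 4, a3 = 6, a4 = 6.
For the less obvious constraints — constraint 1: a3 - a4 = 0; constraint 3: a1 + a2 = 7 — and the others hold by inspection.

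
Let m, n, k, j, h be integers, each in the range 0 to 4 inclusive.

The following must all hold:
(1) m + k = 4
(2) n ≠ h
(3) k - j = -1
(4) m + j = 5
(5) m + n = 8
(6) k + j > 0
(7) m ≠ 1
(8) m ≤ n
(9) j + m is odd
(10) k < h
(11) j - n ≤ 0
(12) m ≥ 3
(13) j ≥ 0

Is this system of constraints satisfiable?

Satisfiable

Take m = 4, n = 4, k = 0, j = 1, h = 1. Then constraint 1: m + k = 4; constraint 3: k - j = -1, and every other listed constraint is also met.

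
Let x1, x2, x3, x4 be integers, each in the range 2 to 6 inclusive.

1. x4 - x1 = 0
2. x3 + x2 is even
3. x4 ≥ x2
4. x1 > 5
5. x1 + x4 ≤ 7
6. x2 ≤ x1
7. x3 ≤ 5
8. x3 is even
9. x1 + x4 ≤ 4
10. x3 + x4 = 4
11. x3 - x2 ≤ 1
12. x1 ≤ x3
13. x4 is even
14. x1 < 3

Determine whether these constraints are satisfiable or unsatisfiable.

Unsatisfiable

From constraint 4: x1 ≥ 6. From constraints 7 and 12: x1 ≤ x3 and x3 ≤ 5, so x1 ≤ 5. But 5 < 6, so no value of x1 works.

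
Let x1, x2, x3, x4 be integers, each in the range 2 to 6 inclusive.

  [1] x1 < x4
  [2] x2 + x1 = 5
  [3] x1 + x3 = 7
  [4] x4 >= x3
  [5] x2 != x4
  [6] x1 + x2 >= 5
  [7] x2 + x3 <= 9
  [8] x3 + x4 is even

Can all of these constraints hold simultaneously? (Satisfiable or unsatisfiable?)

Setting (x1, x2, x3, x4) = (2, 3, 5, 5) satisfies everything: constraint 2: x2 + x1 = 5; constraint 3: x1 + x3 = 7, and the others follow.

Satisfiable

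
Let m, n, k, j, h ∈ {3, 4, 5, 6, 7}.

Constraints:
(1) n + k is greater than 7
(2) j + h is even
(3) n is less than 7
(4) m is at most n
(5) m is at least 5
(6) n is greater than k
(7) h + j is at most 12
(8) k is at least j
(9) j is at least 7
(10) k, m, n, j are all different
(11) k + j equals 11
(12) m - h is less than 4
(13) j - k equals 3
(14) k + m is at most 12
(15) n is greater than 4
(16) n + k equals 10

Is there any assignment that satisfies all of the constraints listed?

From constraints 4 and 5: n ≥ m ≥ 5. From constraints 8 and 9: k ≥ j ≥ 7. Hence n + k ≥ 12. But constraint 16 requires n + k = 10, and 10 < 12. Contradiction.

Unsatisfiable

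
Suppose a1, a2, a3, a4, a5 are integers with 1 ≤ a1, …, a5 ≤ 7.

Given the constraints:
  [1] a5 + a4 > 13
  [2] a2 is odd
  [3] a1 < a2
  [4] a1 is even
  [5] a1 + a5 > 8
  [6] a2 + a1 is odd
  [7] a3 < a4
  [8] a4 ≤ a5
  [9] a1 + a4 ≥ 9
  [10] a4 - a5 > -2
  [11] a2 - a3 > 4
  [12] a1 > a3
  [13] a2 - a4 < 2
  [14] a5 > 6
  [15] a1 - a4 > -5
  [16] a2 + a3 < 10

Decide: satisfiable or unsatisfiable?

The assignment a1 = 4, a2 = 7, a3 = 1, a4 = 7, a5 = 7 works:
  constraint 1 holds since a5 + a4 = 14.
  constraint 5 holds since a1 + a5 = 11.
The rest check out directly.

Satisfiable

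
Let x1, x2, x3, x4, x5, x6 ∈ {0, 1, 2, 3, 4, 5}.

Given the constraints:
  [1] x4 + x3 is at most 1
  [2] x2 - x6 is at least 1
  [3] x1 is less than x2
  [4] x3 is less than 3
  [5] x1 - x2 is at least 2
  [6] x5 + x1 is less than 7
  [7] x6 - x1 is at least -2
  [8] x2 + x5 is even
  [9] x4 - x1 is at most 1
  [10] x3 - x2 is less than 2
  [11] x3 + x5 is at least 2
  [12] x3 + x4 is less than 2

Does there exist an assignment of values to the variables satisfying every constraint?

Unsatisfiable

Constraints 2, 5, and 7 give x1 − x2 ≥ 2, x2 − x6 ≥ 1, x6 − x1 ≥ -2.
Adding all 3 inequalities: the left sides telescope to 0, and the right sides sum to 2 + 1 + (-2) = 1. So 0 ≥ 1, which is false.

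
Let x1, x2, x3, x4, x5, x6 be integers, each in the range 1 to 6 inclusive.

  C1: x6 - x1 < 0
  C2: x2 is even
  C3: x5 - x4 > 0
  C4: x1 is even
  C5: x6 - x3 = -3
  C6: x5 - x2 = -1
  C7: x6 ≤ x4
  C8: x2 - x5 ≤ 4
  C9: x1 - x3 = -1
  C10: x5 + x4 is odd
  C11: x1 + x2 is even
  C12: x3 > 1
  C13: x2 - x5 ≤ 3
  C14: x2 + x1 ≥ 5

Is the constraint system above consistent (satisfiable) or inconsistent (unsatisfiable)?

The assignment x1 = 4, x2 = 4, x3 = 5, x4 = 2, x5 = 3, x6 = 2 works:
  constraint 1 holds since x6 - x1 = -2.
  constraint 3 holds since x5 - x4 = 1.
  constraint 5 holds since x6 - x3 = -3.
The rest check out directly.

Satisfiable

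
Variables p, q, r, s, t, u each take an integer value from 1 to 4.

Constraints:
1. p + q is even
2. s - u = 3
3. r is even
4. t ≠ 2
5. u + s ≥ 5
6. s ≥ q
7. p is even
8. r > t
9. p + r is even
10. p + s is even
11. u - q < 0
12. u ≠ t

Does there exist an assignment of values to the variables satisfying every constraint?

Satisfiable

Try p = 2, q = 4, r = 4, s = 4, t = 3, u = 1.
Check constraint 2: s - u = 3; constraint 5: u + s = 5. The remaining constraints are straightforward to verify.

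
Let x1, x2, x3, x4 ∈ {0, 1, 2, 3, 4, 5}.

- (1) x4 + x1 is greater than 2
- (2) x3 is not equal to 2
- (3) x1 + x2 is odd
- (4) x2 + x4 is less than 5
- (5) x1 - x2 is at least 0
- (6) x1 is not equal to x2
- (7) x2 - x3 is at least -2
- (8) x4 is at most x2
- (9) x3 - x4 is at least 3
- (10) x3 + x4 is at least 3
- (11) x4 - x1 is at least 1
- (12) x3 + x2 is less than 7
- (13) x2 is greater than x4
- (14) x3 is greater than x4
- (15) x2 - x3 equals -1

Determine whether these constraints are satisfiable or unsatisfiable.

Unsatisfiable

Constraints 5, 7, 9, and 11 give x4 − x1 ≥ 1, x1 − x2 ≥ 0, x2 − x3 ≥ -2, x3 − x4 ≥ 3.
Adding all 4 inequalities: the left sides telescope to 0, and the right sides sum to 1 + 0 + (-2) + 3 = 2. So 0 ≥ 2, which is false.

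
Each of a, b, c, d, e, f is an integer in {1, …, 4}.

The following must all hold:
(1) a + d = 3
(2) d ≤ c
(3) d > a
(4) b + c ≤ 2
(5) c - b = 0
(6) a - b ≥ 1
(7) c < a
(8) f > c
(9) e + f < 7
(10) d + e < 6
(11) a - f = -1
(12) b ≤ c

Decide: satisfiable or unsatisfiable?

Constraints 2, 3, and 7 give d ≤ c, c < a, a < d. Chaining: d ≤ c < a < d, which forces d < d — impossible.

Unsatisfiable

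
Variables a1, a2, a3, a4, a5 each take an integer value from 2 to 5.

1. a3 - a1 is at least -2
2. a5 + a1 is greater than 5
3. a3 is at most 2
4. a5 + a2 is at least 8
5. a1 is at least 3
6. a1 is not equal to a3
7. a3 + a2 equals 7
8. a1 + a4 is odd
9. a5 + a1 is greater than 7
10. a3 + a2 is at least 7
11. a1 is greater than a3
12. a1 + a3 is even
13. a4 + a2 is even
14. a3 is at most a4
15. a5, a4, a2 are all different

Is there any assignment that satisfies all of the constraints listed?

Satisfiable

The assignment a1 = 4, a2 = 5, a3 = 2, a4 = 3, a5 = 4 works:
  constraint 1 holds since a3 - a1 = -2.
  constraint 2 holds since a5 + a1 = 8.
The rest check out directly.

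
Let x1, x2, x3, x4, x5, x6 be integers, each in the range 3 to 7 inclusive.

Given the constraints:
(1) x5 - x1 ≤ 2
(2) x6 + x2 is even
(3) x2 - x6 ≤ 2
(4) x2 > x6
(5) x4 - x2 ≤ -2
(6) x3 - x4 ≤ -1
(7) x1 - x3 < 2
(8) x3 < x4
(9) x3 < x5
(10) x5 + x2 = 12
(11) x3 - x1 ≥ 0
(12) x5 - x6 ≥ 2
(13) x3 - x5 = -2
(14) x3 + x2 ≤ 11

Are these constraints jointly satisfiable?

Unsatisfiable

Constraints 1, 3, 5, 6, 11, and 12 give x2 − x4 ≥ 2, x4 − x3 ≥ 1, x3 − x1 ≥ 0, x1 − x5 ≥ -2, x5 − x6 ≥ 2, x6 − x2 ≥ -2.
Adding all 6 inequalities: the left sides telescope to 0, and the right sides sum to 2 + 1 + 0 + (-2) + 2 + (-2) = 1. So 0 ≥ 1, which is false.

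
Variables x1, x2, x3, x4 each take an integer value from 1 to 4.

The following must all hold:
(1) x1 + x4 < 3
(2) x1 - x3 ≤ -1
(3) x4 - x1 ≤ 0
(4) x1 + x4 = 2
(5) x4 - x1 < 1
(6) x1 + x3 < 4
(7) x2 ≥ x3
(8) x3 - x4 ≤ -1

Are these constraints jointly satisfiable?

Constraints 2, 3, and 8 give x1 − x4 ≥ 0, x4 − x3 ≥ 1, x3 − x1 ≥ 1.
Adding all 3 inequalities: the left sides telescope to 0, and the right sides sum to 0 + 1 + 1 = 2. So 0 ≥ 2, which is false.

Unsatisfiable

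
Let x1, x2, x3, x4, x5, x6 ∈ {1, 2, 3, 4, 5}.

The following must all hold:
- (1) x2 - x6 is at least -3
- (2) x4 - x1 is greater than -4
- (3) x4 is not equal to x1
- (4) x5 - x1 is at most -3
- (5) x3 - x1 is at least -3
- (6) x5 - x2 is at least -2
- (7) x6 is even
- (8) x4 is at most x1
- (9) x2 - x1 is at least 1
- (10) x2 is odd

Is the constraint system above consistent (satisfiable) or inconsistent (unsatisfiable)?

Constraints 4, 6, and 9 give x1 − x5 ≥ 3, x5 − x2 ≥ -2, x2 − x1 ≥ 1.
Adding all 3 inequalities: the left sides telescope to 0, and the right sides sum to 3 + (-2) + 1 = 2. So 0 ≥ 2, which is false.

Unsatisfiable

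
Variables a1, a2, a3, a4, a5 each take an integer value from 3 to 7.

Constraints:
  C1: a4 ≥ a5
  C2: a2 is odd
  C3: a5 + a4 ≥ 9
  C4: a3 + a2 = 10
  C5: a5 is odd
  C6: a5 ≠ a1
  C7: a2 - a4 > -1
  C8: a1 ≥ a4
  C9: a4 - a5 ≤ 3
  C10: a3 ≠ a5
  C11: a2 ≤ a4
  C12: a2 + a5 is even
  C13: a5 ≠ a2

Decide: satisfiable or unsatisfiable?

Take a1 = 7, a2 = 7, a3 = 3, a4 = 7, a5 = 5. Then constraint 3: a5 + a4 = 12; constraint 4: a3 + a2 = 10, and every other listed constraint is also met.

Satisfiable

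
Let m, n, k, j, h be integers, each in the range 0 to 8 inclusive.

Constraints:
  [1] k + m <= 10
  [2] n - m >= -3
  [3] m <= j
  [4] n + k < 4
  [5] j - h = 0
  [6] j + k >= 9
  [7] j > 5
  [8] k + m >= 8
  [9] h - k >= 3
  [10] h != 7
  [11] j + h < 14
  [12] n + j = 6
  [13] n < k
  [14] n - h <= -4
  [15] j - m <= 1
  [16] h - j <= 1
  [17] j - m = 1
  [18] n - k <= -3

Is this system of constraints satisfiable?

Unsatisfiable

Constraints 2, 9, 15, 16, and 18 give n − m ≥ -3, m − j ≥ -1, j − h ≥ -1, h − k ≥ 3, k − n ≥ 3.
Adding all 5 inequalities: the left sides telescope to 0, and the right sides sum to (-3) + (-1) + (-1) + 3 + 3 = 1. So 0 ≥ 1, which is false.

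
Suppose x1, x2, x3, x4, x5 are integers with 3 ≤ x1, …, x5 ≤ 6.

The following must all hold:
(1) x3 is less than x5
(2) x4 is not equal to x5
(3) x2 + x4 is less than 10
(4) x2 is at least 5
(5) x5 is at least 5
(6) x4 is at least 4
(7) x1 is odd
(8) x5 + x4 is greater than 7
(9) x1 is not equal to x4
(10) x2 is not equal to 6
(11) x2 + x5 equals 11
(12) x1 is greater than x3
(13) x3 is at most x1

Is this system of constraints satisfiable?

Try x1 = 5, x2 = 5, x3 = 4, x4 = 4, x5 = 6.
Check constraint 3: x2 + x4 = 9; constraint 8: x5 + x4 = 10. The remaining constraints are straightforward to verify.

Satisfiable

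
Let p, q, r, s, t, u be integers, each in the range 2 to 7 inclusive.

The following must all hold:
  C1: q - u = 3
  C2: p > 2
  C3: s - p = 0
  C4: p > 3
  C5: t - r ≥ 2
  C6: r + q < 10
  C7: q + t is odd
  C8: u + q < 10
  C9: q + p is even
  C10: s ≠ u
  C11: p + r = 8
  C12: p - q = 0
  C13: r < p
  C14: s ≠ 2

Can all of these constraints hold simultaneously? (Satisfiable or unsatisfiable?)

Satisfiable

One satisfying assignment is p = 6, q = 6, r = 2, s = 6, t = 7, u = 3.
For the less obvious constraints — constraint 1: q - u = 3; constraint 3: s - p = 0 — and the others hold by inspection.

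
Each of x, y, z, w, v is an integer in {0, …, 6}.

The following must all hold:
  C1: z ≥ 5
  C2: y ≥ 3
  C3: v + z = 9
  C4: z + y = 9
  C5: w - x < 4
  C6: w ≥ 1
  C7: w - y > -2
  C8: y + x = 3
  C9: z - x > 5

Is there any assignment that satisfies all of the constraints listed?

Satisfiable

The assignment x = 0, y = 3, z = 6, w = 2, v = 3 works:
  constraint 3 holds since v + z = 9.
  constraint 4 holds since z + y = 9.
The rest check out directly.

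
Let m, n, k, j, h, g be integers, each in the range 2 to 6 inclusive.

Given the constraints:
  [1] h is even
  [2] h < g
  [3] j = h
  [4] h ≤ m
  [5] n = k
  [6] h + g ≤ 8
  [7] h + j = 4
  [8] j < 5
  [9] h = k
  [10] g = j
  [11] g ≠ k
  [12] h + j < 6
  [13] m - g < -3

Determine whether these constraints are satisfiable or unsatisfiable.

Unsatisfiable

From constraints 3, 9, and 10, g = j = h = k, so g = k. But constraint 11 says g ≠ k. Contradiction.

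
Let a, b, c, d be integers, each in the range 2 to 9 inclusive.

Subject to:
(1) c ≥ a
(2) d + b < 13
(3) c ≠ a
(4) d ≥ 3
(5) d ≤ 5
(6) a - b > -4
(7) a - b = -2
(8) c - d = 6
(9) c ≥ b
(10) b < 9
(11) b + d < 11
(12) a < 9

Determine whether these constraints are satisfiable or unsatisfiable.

One satisfying assignment is a = 5, b = 7, c = 9, d = 3.
For the less obvious constraints — constraint 2: d + b = 10; constraint 6: a - b = -2; constraint 7: a - b = -2 — and the others hold by inspection.

Satisfiable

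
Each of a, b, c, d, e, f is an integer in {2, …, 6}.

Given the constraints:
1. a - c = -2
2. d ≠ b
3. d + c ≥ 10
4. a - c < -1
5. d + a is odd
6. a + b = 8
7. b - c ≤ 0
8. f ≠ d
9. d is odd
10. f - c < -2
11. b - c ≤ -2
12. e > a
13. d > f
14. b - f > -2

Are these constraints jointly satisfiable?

Satisfiable

Try a = 4, b = 4, c = 6, d = 5, e = 6, f = 3.
Check constraint 1: a - c = -2; constraint 3: d + c = 11. The remaining constraints are straightforward to verify.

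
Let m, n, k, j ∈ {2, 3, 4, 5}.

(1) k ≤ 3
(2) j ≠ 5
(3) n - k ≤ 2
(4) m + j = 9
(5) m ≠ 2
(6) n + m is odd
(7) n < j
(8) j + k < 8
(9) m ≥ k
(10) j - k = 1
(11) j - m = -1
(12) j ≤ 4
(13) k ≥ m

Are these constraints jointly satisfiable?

Unsatisfiable

From constraints 1 and 13: m ≤ k ≤ 3. From constraint 12: j ≤ 4. Hence m + j ≤ 7. But constraint 4 requires m + j = 9, and 9 > 7. Contradiction.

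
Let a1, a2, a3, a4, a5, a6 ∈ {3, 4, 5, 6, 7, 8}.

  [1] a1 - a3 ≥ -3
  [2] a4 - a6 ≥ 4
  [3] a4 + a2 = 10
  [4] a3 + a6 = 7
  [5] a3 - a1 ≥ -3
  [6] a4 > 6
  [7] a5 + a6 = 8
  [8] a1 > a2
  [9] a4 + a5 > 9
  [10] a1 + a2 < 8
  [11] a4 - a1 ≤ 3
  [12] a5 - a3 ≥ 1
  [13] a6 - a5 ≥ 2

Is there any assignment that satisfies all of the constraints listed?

Unsatisfiable

Constraints 2, 5, 11, 12, and 13 give a1 − a4 ≥ -3, a4 − a6 ≥ 4, a6 − a5 ≥ 2, a5 − a3 ≥ 1, a3 − a1 ≥ -3.
Adding all 5 inequalities: the left sides telescope to 0, and the right sides sum to (-3) + 4 + 2 + 1 + (-3) = 1. So 0 ≥ 1, which is false.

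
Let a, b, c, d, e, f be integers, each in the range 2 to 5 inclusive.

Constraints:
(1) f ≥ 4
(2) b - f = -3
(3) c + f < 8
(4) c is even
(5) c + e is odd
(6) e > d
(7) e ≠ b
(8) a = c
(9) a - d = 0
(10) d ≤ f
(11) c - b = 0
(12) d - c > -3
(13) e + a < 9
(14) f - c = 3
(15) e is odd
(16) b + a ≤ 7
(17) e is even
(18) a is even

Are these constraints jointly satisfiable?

Unsatisfiable

Constraint 4 makes c even and constraint 17 makes e even, so c + e must be even. Constraint 5 says c + e is odd — contradiction.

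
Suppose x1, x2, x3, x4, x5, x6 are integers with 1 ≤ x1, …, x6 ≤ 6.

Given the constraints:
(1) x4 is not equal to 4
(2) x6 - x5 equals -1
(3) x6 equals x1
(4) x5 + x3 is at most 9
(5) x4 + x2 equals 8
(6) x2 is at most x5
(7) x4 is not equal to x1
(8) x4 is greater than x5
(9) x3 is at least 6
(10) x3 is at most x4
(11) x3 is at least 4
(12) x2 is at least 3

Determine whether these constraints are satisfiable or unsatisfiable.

Unsatisfiable

From constraints 9 and 10: x4 ≥ x3 ≥ 6. From constraint 12: x2 ≥ 3. Hence x4 + x2 ≥ 9. But constraint 5 requires x4 + x2 = 8, and 8 < 9. Contradiction.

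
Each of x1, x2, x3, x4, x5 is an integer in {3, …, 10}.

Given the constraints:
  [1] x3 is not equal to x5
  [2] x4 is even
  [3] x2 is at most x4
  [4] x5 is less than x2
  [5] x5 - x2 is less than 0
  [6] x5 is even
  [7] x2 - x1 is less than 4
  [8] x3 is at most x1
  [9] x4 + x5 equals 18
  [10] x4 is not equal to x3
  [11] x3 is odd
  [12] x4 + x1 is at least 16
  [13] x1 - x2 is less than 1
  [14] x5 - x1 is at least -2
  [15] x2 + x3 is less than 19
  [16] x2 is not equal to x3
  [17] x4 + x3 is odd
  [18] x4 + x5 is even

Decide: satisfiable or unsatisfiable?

The assignment x1 = 8, x2 = 9, x3 = 7, x4 = 10, x5 = 8 works:
  constraint 5 holds since x5 - x2 = -1.
  constraint 7 holds since x2 - x1 = 1.
  constraint 9 holds since x4 + x5 = 18.
The rest check out directly.

Satisfiable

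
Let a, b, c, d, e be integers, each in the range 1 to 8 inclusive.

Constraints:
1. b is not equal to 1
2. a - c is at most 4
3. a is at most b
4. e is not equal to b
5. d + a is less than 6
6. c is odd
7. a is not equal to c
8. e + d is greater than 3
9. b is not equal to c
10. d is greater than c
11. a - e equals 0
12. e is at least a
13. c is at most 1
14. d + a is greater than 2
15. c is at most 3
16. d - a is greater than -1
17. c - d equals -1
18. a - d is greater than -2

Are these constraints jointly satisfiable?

Satisfiable

One satisfying assignment is a = 2, b = 4, c = 1, d = 2, e = 2.
For the less obvious constraints — constraint 2: a - c = 1; constraint 5: d + a = 4; constraint 8: e + d = 4 — and the others hold by inspection.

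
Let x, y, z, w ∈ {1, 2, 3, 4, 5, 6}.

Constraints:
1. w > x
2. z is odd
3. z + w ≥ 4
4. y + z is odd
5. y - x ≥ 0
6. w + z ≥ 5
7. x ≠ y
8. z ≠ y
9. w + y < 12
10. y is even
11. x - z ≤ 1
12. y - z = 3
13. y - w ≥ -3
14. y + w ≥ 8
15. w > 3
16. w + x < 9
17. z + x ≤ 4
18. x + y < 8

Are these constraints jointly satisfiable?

Try x = 1, y = 4, z = 1, w = 5.
Check constraint 3: z + w = 6; constraint 5: y - x = 3. The remaining constraints are straightforward to verify.

Satisfiable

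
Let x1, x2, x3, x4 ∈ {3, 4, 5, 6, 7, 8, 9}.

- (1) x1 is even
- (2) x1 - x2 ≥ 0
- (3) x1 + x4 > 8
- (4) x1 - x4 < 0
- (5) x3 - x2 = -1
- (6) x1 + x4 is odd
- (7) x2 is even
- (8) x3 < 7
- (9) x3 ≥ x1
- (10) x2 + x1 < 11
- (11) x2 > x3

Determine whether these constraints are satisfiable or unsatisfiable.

Constraints 2, 9, and 11 give x2 ≤ x1, x1 ≤ x3, x3 < x2. Chaining: x2 ≤ x1 ≤ x3 < x2, which forces x2 < x2 — impossible.

Unsatisfiable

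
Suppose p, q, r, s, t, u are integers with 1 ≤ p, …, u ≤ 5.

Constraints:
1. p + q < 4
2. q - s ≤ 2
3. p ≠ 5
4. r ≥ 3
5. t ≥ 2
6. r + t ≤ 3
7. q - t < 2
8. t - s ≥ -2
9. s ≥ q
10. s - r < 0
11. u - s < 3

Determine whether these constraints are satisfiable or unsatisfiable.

From constraint 4: r ≥ 3. From constraint 5: t ≥ 2. Hence r + t ≥ 5. But constraint 6 requires r + t ≤ 3, and 3 < 5. Contradiction.

Unsatisfiable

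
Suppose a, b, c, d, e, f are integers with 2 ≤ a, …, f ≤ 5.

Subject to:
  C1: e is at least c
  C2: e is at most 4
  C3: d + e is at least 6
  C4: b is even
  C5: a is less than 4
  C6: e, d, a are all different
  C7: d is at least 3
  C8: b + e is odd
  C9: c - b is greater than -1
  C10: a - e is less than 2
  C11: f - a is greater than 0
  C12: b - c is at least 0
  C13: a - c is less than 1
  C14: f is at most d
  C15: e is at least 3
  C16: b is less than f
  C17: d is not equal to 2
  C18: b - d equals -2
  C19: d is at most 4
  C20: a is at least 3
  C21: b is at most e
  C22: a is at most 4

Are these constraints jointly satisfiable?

Unsatisfiable

Constraints 2, 7, 15, 19, 20, and 22 confine each of e, d, a to the 2 values {3, 4}.
Constraint 6 requires all 3 of them to be distinct, but only 2 values are available — impossible by the pigeonhole principle.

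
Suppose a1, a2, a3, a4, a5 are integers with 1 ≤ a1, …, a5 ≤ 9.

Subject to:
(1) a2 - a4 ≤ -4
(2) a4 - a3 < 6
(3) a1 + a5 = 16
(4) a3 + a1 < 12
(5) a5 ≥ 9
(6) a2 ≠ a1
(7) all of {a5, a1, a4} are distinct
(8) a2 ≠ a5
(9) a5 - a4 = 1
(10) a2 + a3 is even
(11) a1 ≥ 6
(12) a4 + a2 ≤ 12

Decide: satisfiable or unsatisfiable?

Satisfiable

Setting (a1, a2, a3, a4, a5) = (7, 2, 4, 8, 9) satisfies everything: constraint 1: a2 - a4 = -6; constraint 2: a4 - a3 = 4; constraint 3: a1 + a5 = 16, and the others follow.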